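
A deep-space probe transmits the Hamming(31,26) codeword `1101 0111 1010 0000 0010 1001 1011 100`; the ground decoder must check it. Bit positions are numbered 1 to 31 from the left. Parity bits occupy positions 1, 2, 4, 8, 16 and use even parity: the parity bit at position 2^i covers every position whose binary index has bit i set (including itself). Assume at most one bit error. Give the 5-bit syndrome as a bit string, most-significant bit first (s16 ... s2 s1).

s1: b1⊕b3⊕b5⊕b7⊕b9⊕b11⊕b13⊕b15⊕b17⊕b19⊕b21⊕b23⊕b25⊕b27⊕b29⊕b31 = 1⊕0⊕0⊕1⊕1⊕1⊕0⊕0⊕0⊕1⊕1⊕0⊕1⊕1⊕1⊕0 = 1
s2: b2⊕b3⊕b6⊕b7⊕b10⊕b11⊕b14⊕b15⊕b18⊕b19⊕b22⊕b23⊕b26⊕b27⊕b30⊕b31 = 1⊕0⊕1⊕1⊕0⊕1⊕0⊕0⊕0⊕1⊕0⊕0⊕0⊕1⊕0⊕0 = 0
s4: b4⊕b5⊕b6⊕b7⊕b12⊕b13⊕b14⊕b15⊕b20⊕b21⊕b22⊕b23⊕b28⊕b29⊕b30⊕b31 = 1⊕0⊕1⊕1⊕0⊕0⊕0⊕0⊕0⊕1⊕0⊕0⊕1⊕1⊕0⊕0 = 0
s8: b8⊕b9⊕b10⊕b11⊕b12⊕b13⊕b14⊕b15⊕b24⊕b25⊕b26⊕b27⊕b28⊕b29⊕b30⊕b31 = 1⊕1⊕0⊕1⊕0⊕0⊕0⊕0⊕1⊕1⊕0⊕1⊕1⊕1⊕0⊕0 = 0
s16: b16⊕b17⊕b18⊕b19⊕b20⊕b21⊕b22⊕b23⊕b24⊕b25⊕b26⊕b27⊕b28⊕b29⊕b30⊕b31 = 0⊕0⊕0⊕1⊕0⊕1⊕0⊕0⊕1⊕1⊕0⊕1⊕1⊕1⊕0⊕0 = 1
Syndrome (s16...s1) = 10001 → position 17.

10001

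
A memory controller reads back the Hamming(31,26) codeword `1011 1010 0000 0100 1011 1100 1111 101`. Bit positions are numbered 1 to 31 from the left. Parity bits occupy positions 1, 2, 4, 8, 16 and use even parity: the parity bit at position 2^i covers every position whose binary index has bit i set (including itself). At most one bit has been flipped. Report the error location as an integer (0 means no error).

25

s1: b1⊕b3⊕b5⊕b7⊕b9⊕b11⊕b13⊕b15⊕b17⊕b19⊕b21⊕b23⊕b25⊕b27⊕b29⊕b31 = 1⊕1⊕1⊕1⊕0⊕0⊕0⊕0⊕1⊕1⊕1⊕0⊕1⊕1⊕1⊕1 = 1
s2: b2⊕b3⊕b6⊕b7⊕b10⊕b11⊕b14⊕b15⊕b18⊕b19⊕b22⊕b23⊕b26⊕b27⊕b30⊕b31 = 0⊕1⊕0⊕1⊕0⊕0⊕1⊕0⊕0⊕1⊕1⊕0⊕1⊕1⊕0⊕1 = 0
s4: b4⊕b5⊕b6⊕b7⊕b12⊕b13⊕b14⊕b15⊕b20⊕b21⊕b22⊕b23⊕b28⊕b29⊕b30⊕b31 = 1⊕1⊕0⊕1⊕0⊕0⊕1⊕0⊕1⊕1⊕1⊕0⊕1⊕1⊕0⊕1 = 0
s8: b8⊕b9⊕b10⊕b11⊕b12⊕b13⊕b14⊕b15⊕b24⊕b25⊕b26⊕b27⊕b28⊕b29⊕b30⊕b31 = 0⊕0⊕0⊕0⊕0⊕0⊕1⊕0⊕0⊕1⊕1⊕1⊕1⊕1⊕0⊕1 = 1
s16: b16⊕b17⊕b18⊕b19⊕b20⊕b21⊕b22⊕b23⊕b24⊕b25⊕b26⊕b27⊕b28⊕b29⊕b30⊕b31 = 0⊕1⊕0⊕1⊕1⊕1⊕1⊕0⊕0⊕1⊕1⊕1⊕1⊕1⊕0⊕1 = 1
Syndrome (s16...s1) = 11001 → position 25.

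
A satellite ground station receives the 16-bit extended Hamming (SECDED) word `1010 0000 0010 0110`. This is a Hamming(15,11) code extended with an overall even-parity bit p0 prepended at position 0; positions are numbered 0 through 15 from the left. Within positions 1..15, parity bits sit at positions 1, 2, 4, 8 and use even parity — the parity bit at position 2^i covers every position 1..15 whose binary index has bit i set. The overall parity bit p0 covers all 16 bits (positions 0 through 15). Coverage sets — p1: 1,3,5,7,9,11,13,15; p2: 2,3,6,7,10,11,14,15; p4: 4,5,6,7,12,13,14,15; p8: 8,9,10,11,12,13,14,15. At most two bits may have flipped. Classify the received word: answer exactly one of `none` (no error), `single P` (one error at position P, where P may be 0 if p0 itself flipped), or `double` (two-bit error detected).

single 11

s1: b1⊕b3⊕b5⊕b7⊕b9⊕b11⊕b13⊕b15 = 0⊕0⊕0⊕0⊕0⊕0⊕1⊕0 = 1
s2: b2⊕b3⊕b6⊕b7⊕b10⊕b11⊕b14⊕b15 = 1⊕0⊕0⊕0⊕1⊕0⊕1⊕0 = 1
s4: b4⊕b5⊕b6⊕b7⊕b12⊕b13⊕b14⊕b15 = 0⊕0⊕0⊕0⊕0⊕1⊕1⊕0 = 0
s8: b8⊕b9⊕b10⊕b11⊕b12⊕b13⊕b14⊕b15 = 0⊕0⊕1⊕0⊕0⊕1⊕1⊕0 = 1
Syndrome (s8...s1) = 1011 → position 11.
Overall parity (XOR of all 16 bits, including p0): 1⊕0⊕1⊕0⊕0⊕0⊕0⊕0⊕0⊕0⊕1⊕0⊕0⊕1⊕1⊕0 = 1
Overall=1, syndrome position=11 → single-bit error at position 11.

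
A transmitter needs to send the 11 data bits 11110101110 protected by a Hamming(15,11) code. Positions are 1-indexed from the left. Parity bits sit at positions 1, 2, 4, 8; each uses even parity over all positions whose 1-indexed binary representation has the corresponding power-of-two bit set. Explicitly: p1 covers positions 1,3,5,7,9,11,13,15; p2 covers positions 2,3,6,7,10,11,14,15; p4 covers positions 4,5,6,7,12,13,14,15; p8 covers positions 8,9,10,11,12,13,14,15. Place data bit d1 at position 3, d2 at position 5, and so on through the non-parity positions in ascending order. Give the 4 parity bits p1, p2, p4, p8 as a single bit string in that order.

0100

Place data bits at non-power-of-two positions: b3=1, b5=1, b6=1, b7=1, b9=0, b10=1, b11=0, b12=1, b13=1, b14=1, b15=0.
p1 = XOR of data positions {3,5,7,9,11,13,15} = 1⊕1⊕1⊕0⊕0⊕1⊕0 = 0
p2 = XOR of data positions {3,6,7,10,11,14,15} = 1⊕1⊕1⊕1⊕0⊕1⊕0 = 1
p4 = XOR of data positions {5,6,7,12,13,14,15} = 1⊕1⊕1⊕1⊕1⊕1⊕0 = 0
p8 = XOR of data positions {9,10,11,12,13,14,15} = 0⊕1⊕0⊕1⊕1⊕1⊕0 = 0
Parity bits p1,p2,p4,p8 = 0100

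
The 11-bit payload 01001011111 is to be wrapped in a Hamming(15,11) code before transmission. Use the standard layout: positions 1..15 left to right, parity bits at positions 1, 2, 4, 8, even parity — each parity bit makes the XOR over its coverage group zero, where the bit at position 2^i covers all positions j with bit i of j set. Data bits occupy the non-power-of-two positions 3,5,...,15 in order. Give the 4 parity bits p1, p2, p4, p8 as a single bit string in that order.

1110

Place data bits at non-power-of-two positions: b3=0, b5=1, b6=0, b7=0, b9=1, b10=0, b11=1, b12=1, b13=1, b14=1, b15=1.
p1 = XOR of data positions {3,5,7,9,11,13,15} = 0⊕1⊕0⊕1⊕1⊕1⊕1 = 1
p2 = XOR of data positions {3,6,7,10,11,14,15} = 0⊕0⊕0⊕0⊕1⊕1⊕1 = 1
p4 = XOR of data positions {5,6,7,12,13,14,15} = 1⊕0⊕0⊕1⊕1⊕1⊕1 = 1
p8 = XOR of data positions {9,10,11,12,13,14,15} = 1⊕0⊕1⊕1⊕1⊕1⊕1 = 0
Parity bits p1,p2,p4,p8 = 1110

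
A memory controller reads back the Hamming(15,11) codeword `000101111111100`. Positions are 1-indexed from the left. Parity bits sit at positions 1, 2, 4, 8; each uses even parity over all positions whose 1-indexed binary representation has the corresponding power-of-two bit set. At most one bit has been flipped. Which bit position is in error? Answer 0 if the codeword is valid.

s1: b1⊕b3⊕b5⊕b7⊕b9⊕b11⊕b13⊕b15 = 0⊕0⊕0⊕1⊕1⊕1⊕1⊕0 = 0
s2: b2⊕b3⊕b6⊕b7⊕b10⊕b11⊕b14⊕b15 = 0⊕0⊕1⊕1⊕1⊕1⊕0⊕0 = 0
s4: b4⊕b5⊕b6⊕b7⊕b12⊕b13⊕b14⊕b15 = 1⊕0⊕1⊕1⊕1⊕1⊕0⊕0 = 1
s8: b8⊕b9⊕b10⊕b11⊕b12⊕b13⊕b14⊕b15 = 1⊕1⊕1⊕1⊕1⊕1⊕0⊕0 = 0
Syndrome (s8...s1) = 0100 → position 4.

4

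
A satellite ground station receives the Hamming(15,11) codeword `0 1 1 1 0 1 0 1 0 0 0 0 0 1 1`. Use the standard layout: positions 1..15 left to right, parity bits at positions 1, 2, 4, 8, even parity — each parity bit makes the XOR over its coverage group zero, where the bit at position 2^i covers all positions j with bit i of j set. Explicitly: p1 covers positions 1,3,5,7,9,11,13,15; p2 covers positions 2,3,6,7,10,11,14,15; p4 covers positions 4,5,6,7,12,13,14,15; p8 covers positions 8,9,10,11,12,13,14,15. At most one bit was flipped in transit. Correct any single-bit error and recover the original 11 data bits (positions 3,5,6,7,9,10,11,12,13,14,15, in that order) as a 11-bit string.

10100100011

s1: b1⊕b3⊕b5⊕b7⊕b9⊕b11⊕b13⊕b15 = 0⊕1⊕0⊕0⊕0⊕0⊕0⊕1 = 0
s2: b2⊕b3⊕b6⊕b7⊕b10⊕b11⊕b14⊕b15 = 1⊕1⊕1⊕0⊕0⊕0⊕1⊕1 = 1
s4: b4⊕b5⊕b6⊕b7⊕b12⊕b13⊕b14⊕b15 = 1⊕0⊕1⊕0⊕0⊕0⊕1⊕1 = 0
s8: b8⊕b9⊕b10⊕b11⊕b12⊕b13⊕b14⊕b15 = 1⊕0⊕0⊕0⊕0⊕0⊕1⊕1 = 1
Syndrome (s8...s1) = 1010 → position 10.
Flip bit 10: corrected codeword = 011101010100011
Data bits at positions 3,5,6,7,9,10,11,12,13,14,15: 10100100011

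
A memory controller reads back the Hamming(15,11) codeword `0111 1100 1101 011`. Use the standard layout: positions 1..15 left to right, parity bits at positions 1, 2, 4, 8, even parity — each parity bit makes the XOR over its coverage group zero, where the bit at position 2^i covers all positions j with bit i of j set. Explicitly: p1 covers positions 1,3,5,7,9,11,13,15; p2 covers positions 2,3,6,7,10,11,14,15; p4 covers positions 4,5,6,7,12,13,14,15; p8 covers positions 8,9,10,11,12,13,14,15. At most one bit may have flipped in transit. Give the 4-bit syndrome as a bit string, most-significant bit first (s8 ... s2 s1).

s1: b1⊕b3⊕b5⊕b7⊕b9⊕b11⊕b13⊕b15 = 0⊕1⊕1⊕0⊕1⊕0⊕0⊕1 = 0
s2: b2⊕b3⊕b6⊕b7⊕b10⊕b11⊕b14⊕b15 = 1⊕1⊕1⊕0⊕1⊕0⊕1⊕1 = 0
s4: b4⊕b5⊕b6⊕b7⊕b12⊕b13⊕b14⊕b15 = 1⊕1⊕1⊕0⊕1⊕0⊕1⊕1 = 0
s8: b8⊕b9⊕b10⊕b11⊕b12⊕b13⊕b14⊕b15 = 0⊕1⊕1⊕0⊕1⊕0⊕1⊕1 = 1
Syndrome (s8...s1) = 1000 → position 8.

1000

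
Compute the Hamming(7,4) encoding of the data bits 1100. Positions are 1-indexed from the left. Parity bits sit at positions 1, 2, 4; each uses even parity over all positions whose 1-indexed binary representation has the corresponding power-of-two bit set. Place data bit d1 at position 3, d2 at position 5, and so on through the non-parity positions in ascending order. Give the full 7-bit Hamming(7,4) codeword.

Place data bits at non-power-of-two positions: b3=1, b5=1, b6=0, b7=0.
p1 = XOR of data positions {3,5,7} = 1⊕1⊕0 = 0
p2 = XOR of data positions {3,6,7} = 1⊕0⊕0 = 1
p4 = XOR of data positions {5,6,7} = 1⊕0⊕0 = 1
Codeword b1..b7 = 0111100

0111100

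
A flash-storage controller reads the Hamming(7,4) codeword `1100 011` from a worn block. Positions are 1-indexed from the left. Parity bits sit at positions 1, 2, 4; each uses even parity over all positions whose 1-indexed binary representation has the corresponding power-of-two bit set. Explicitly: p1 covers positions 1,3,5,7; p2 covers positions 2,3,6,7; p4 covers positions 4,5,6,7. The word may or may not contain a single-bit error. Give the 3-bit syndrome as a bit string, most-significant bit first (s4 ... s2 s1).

010

s1: b1⊕b3⊕b5⊕b7 = 1⊕0⊕0⊕1 = 0
s2: b2⊕b3⊕b6⊕b7 = 1⊕0⊕1⊕1 = 1
s4: b4⊕b5⊕b6⊕b7 = 0⊕0⊕1⊕1 = 0
Syndrome (s4...s1) = 010 → position 2.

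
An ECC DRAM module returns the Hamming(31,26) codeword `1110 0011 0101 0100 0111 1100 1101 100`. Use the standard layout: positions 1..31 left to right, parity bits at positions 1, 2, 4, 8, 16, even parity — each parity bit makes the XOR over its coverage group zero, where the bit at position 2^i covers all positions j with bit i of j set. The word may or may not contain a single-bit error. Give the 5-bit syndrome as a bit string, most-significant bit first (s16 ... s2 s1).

s1: b1⊕b3⊕b5⊕b7⊕b9⊕b11⊕b13⊕b15⊕b17⊕b19⊕b21⊕b23⊕b25⊕b27⊕b29⊕b31 = 1⊕1⊕0⊕1⊕0⊕0⊕0⊕0⊕0⊕1⊕1⊕0⊕1⊕0⊕1⊕0 = 1
s2: b2⊕b3⊕b6⊕b7⊕b10⊕b11⊕b14⊕b15⊕b18⊕b19⊕b22⊕b23⊕b26⊕b27⊕b30⊕b31 = 1⊕1⊕0⊕1⊕1⊕0⊕1⊕0⊕1⊕1⊕1⊕0⊕1⊕0⊕0⊕0 = 1
s4: b4⊕b5⊕b6⊕b7⊕b12⊕b13⊕b14⊕b15⊕b20⊕b21⊕b22⊕b23⊕b28⊕b29⊕b30⊕b31 = 0⊕0⊕0⊕1⊕1⊕0⊕1⊕0⊕1⊕1⊕1⊕0⊕1⊕1⊕0⊕0 = 0
s8: b8⊕b9⊕b10⊕b11⊕b12⊕b13⊕b14⊕b15⊕b24⊕b25⊕b26⊕b27⊕b28⊕b29⊕b30⊕b31 = 1⊕0⊕1⊕0⊕1⊕0⊕1⊕0⊕0⊕1⊕1⊕0⊕1⊕1⊕0⊕0 = 0
s16: b16⊕b17⊕b18⊕b19⊕b20⊕b21⊕b22⊕b23⊕b24⊕b25⊕b26⊕b27⊕b28⊕b29⊕b30⊕b31 = 0⊕0⊕1⊕1⊕1⊕1⊕1⊕0⊕0⊕1⊕1⊕0⊕1⊕1⊕0⊕0 = 1
Syndrome (s16...s1) = 10011 → position 19.

10011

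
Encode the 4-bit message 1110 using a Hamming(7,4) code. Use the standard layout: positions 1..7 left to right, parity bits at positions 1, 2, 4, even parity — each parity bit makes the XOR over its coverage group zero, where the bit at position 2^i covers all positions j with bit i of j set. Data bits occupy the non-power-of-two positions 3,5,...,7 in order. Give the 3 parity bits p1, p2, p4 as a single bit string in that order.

Place data bits at non-power-of-two positions: b3=1, b5=1, b6=1, b7=0.
p1 = XOR of data positions {3,5,7} = 1⊕1⊕0 = 0
p2 = XOR of data positions {3,6,7} = 1⊕1⊕0 = 0
p4 = XOR of data positions {5,6,7} = 1⊕1⊕0 = 0
Parity bits p1,p2,p4 = 000

000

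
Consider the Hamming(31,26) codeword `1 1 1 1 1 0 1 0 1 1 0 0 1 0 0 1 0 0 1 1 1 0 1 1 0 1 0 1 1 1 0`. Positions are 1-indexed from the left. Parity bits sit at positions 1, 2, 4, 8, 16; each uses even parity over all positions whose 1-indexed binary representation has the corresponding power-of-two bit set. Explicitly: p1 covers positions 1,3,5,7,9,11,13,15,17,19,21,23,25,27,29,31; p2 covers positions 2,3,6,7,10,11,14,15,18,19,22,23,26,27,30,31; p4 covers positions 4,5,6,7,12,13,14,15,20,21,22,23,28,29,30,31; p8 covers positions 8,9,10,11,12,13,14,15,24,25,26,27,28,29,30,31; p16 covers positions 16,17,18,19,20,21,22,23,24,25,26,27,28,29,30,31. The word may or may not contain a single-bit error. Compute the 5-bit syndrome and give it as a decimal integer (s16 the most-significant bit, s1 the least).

0

s1: b1⊕b3⊕b5⊕b7⊕b9⊕b11⊕b13⊕b15⊕b17⊕b19⊕b21⊕b23⊕b25⊕b27⊕b29⊕b31 = 1⊕1⊕1⊕1⊕1⊕0⊕1⊕0⊕0⊕1⊕1⊕1⊕0⊕0⊕1⊕0 = 0
s2: b2⊕b3⊕b6⊕b7⊕b10⊕b11⊕b14⊕b15⊕b18⊕b19⊕b22⊕b23⊕b26⊕b27⊕b30⊕b31 = 1⊕1⊕0⊕1⊕1⊕0⊕0⊕0⊕0⊕1⊕0⊕1⊕1⊕0⊕1⊕0 = 0
s4: b4⊕b5⊕b6⊕b7⊕b12⊕b13⊕b14⊕b15⊕b20⊕b21⊕b22⊕b23⊕b28⊕b29⊕b30⊕b31 = 1⊕1⊕0⊕1⊕0⊕1⊕0⊕0⊕1⊕1⊕0⊕1⊕1⊕1⊕1⊕0 = 0
s8: b8⊕b9⊕b10⊕b11⊕b12⊕b13⊕b14⊕b15⊕b24⊕b25⊕b26⊕b27⊕b28⊕b29⊕b30⊕b31 = 0⊕1⊕1⊕0⊕0⊕1⊕0⊕0⊕1⊕0⊕1⊕0⊕1⊕1⊕1⊕0 = 0
s16: b16⊕b17⊕b18⊕b19⊕b20⊕b21⊕b22⊕b23⊕b24⊕b25⊕b26⊕b27⊕b28⊕b29⊕b30⊕b31 = 1⊕0⊕0⊕1⊕1⊕1⊕0⊕1⊕1⊕0⊕1⊕0⊕1⊕1⊕1⊕0 = 0
Syndrome (s16...s1) = 00000 → position 0 (no error).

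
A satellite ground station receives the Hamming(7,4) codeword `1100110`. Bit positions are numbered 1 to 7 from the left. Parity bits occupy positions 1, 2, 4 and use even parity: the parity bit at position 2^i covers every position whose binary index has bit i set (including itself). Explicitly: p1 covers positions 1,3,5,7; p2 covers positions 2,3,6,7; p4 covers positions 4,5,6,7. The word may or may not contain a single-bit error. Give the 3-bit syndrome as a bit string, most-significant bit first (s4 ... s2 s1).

s1: b1⊕b3⊕b5⊕b7 = 1⊕0⊕1⊕0 = 0
s2: b2⊕b3⊕b6⊕b7 = 1⊕0⊕1⊕0 = 0
s4: b4⊕b5⊕b6⊕b7 = 0⊕1⊕1⊕0 = 0
Syndrome (s4...s1) = 000 → position 0 (no error).

000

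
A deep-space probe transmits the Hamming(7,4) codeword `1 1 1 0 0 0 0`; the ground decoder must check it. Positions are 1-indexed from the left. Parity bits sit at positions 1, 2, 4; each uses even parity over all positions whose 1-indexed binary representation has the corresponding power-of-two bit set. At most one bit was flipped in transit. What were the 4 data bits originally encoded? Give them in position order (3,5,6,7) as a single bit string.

1000

s1: b1⊕b3⊕b5⊕b7 = 1⊕1⊕0⊕0 = 0
s2: b2⊕b3⊕b6⊕b7 = 1⊕1⊕0⊕0 = 0
s4: b4⊕b5⊕b6⊕b7 = 0⊕0⊕0⊕0 = 0
Syndrome (s4...s1) = 000 → position 0 (no error).
No correction needed.
Data bits at positions 3,5,6,7: 1000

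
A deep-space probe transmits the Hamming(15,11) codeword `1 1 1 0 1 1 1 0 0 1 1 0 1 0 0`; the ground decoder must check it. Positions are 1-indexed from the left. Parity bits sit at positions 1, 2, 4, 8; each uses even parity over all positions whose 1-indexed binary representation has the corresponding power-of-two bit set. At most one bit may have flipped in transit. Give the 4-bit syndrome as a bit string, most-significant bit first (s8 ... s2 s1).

s1: b1⊕b3⊕b5⊕b7⊕b9⊕b11⊕b13⊕b15 = 1⊕1⊕1⊕1⊕0⊕1⊕1⊕0 = 0
s2: b2⊕b3⊕b6⊕b7⊕b10⊕b11⊕b14⊕b15 = 1⊕1⊕1⊕1⊕1⊕1⊕0⊕0 = 0
s4: b4⊕b5⊕b6⊕b7⊕b12⊕b13⊕b14⊕b15 = 0⊕1⊕1⊕1⊕0⊕1⊕0⊕0 = 0
s8: b8⊕b9⊕b10⊕b11⊕b12⊕b13⊕b14⊕b15 = 0⊕0⊕1⊕1⊕0⊕1⊕0⊕0 = 1
Syndrome (s8...s1) = 1000 → position 8.

1000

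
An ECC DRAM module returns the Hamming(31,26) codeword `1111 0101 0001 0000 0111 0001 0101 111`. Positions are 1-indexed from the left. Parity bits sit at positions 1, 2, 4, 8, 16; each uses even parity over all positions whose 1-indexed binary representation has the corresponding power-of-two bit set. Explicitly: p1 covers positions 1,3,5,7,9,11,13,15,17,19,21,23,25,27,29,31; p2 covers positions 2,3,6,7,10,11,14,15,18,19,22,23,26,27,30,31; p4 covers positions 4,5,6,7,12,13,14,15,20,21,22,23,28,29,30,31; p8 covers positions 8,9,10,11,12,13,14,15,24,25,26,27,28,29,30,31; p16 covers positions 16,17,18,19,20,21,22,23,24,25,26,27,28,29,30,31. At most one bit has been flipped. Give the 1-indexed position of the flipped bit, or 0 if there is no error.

17

s1: b1⊕b3⊕b5⊕b7⊕b9⊕b11⊕b13⊕b15⊕b17⊕b19⊕b21⊕b23⊕b25⊕b27⊕b29⊕b31 = 1⊕1⊕0⊕0⊕0⊕0⊕0⊕0⊕0⊕1⊕0⊕0⊕0⊕0⊕1⊕1 = 1
s2: b2⊕b3⊕b6⊕b7⊕b10⊕b11⊕b14⊕b15⊕b18⊕b19⊕b22⊕b23⊕b26⊕b27⊕b30⊕b31 = 1⊕1⊕1⊕0⊕0⊕0⊕0⊕0⊕1⊕1⊕0⊕0⊕1⊕0⊕1⊕1 = 0
s4: b4⊕b5⊕b6⊕b7⊕b12⊕b13⊕b14⊕b15⊕b20⊕b21⊕b22⊕b23⊕b28⊕b29⊕b30⊕b31 = 1⊕0⊕1⊕0⊕1⊕0⊕0⊕0⊕1⊕0⊕0⊕0⊕1⊕1⊕1⊕1 = 0
s8: b8⊕b9⊕b10⊕b11⊕b12⊕b13⊕b14⊕b15⊕b24⊕b25⊕b26⊕b27⊕b28⊕b29⊕b30⊕b31 = 1⊕0⊕0⊕0⊕1⊕0⊕0⊕0⊕1⊕0⊕1⊕0⊕1⊕1⊕1⊕1 = 0
s16: b16⊕b17⊕b18⊕b19⊕b20⊕b21⊕b22⊕b23⊕b24⊕b25⊕b26⊕b27⊕b28⊕b29⊕b30⊕b31 = 0⊕0⊕1⊕1⊕1⊕0⊕0⊕0⊕1⊕0⊕1⊕0⊕1⊕1⊕1⊕1 = 1
Syndrome (s16...s1) = 10001 → position 17.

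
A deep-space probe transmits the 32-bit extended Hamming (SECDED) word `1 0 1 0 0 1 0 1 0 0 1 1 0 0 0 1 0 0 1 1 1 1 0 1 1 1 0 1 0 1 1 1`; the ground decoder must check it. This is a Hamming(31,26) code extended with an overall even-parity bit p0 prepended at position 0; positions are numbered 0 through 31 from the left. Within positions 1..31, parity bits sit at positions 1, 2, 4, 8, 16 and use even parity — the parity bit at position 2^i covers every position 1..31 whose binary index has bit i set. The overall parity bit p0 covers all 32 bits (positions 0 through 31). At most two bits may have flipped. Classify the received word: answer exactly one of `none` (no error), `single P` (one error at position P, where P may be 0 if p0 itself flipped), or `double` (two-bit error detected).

s1: b1⊕b3⊕b5⊕b7⊕b9⊕b11⊕b13⊕b15⊕b17⊕b19⊕b21⊕b23⊕b25⊕b27⊕b29⊕b31 = 0⊕0⊕1⊕1⊕0⊕1⊕0⊕1⊕0⊕1⊕1⊕1⊕1⊕1⊕1⊕1 = 1
s2: b2⊕b3⊕b6⊕b7⊕b10⊕b11⊕b14⊕b15⊕b18⊕b19⊕b22⊕b23⊕b26⊕b27⊕b30⊕b31 = 1⊕0⊕0⊕1⊕1⊕1⊕0⊕1⊕1⊕1⊕0⊕1⊕0⊕1⊕1⊕1 = 1
s4: b4⊕b5⊕b6⊕b7⊕b12⊕b13⊕b14⊕b15⊕b20⊕b21⊕b22⊕b23⊕b28⊕b29⊕b30⊕b31 = 0⊕1⊕0⊕1⊕0⊕0⊕0⊕1⊕1⊕1⊕0⊕1⊕0⊕1⊕1⊕1 = 1
s8: b8⊕b9⊕b10⊕b11⊕b12⊕b13⊕b14⊕b15⊕b24⊕b25⊕b26⊕b27⊕b28⊕b29⊕b30⊕b31 = 0⊕0⊕1⊕1⊕0⊕0⊕0⊕1⊕1⊕1⊕0⊕1⊕0⊕1⊕1⊕1 = 1
s16: b16⊕b17⊕b18⊕b19⊕b20⊕b21⊕b22⊕b23⊕b24⊕b25⊕b26⊕b27⊕b28⊕b29⊕b30⊕b31 = 0⊕0⊕1⊕1⊕1⊕1⊕0⊕1⊕1⊕1⊕0⊕1⊕0⊕1⊕1⊕1 = 1
Syndrome (s16...s1) = 11111 → position 31.
Overall parity (XOR of all 32 bits, including p0): 1⊕0⊕1⊕0⊕0⊕1⊕0⊕1⊕0⊕0⊕1⊕1⊕0⊕0⊕0⊕1⊕0⊕0⊕1⊕1⊕1⊕1⊕0⊕1⊕1⊕1⊕0⊕1⊕0⊕1⊕1⊕1 = 0
Overall=0, syndrome position=31 → double-bit error detected (uncorrectable).

double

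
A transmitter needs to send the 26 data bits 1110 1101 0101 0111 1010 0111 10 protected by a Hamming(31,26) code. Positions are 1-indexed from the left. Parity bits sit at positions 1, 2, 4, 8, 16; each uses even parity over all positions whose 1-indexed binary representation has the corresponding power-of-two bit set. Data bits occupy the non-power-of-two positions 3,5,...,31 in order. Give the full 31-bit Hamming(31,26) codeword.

Place data bits at non-power-of-two positions: b3=1, b5=1, b6=1, b7=0, b9=1, b10=1, b11=0, b12=1, b13=0, b14=1, b15=0, b17=1, b18=0, b19=1, b20=1, b21=1, b22=1, b23=0, b24=1, b25=0, b26=0, b27=1, b28=1, b29=1, b30=1, b31=0.
p1 = XOR of data positions {3,5,7,9,11,13,15,17,19,21,23,25,27,29,31} = 1⊕1⊕0⊕1⊕0⊕0⊕0⊕1⊕1⊕1⊕0⊕0⊕1⊕1⊕0 = 0
p2 = XOR of data positions {3,6,7,10,11,14,15,18,19,22,23,26,27,30,31} = 1⊕1⊕0⊕1⊕0⊕1⊕0⊕0⊕1⊕1⊕0⊕0⊕1⊕1⊕0 = 0
p4 = XOR of data positions {5,6,7,12,13,14,15,20,21,22,23,28,29,30,31} = 1⊕1⊕0⊕1⊕0⊕1⊕0⊕1⊕1⊕1⊕0⊕1⊕1⊕1⊕0 = 0
p8 = XOR of data positions {9,10,11,12,13,14,15,24,25,26,27,28,29,30,31} = 1⊕1⊕0⊕1⊕0⊕1⊕0⊕1⊕0⊕0⊕1⊕1⊕1⊕1⊕0 = 1
p16 = XOR of data positions {17,18,19,20,21,22,23,24,25,26,27,28,29,30,31} = 1⊕0⊕1⊕1⊕1⊕1⊕0⊕1⊕0⊕0⊕1⊕1⊕1⊕1⊕0 = 0
Codeword b1..b31 = 0010110111010100101111010011110

0010110111010100101111010011110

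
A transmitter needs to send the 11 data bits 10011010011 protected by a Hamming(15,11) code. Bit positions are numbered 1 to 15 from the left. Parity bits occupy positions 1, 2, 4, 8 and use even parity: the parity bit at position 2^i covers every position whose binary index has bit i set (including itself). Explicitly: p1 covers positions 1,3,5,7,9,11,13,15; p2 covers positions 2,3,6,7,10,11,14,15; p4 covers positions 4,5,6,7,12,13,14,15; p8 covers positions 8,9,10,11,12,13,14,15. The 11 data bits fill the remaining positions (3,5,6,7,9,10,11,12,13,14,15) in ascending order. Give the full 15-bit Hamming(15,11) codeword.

111100101010011

Place data bits at non-power-of-two positions: b3=1, b5=0, b6=0, b7=1, b9=1, b10=0, b11=1, b12=0, b13=0, b14=1, b15=1.
p1 = XOR of data positions {3,5,7,9,11,13,15} = 1⊕0⊕1⊕1⊕1⊕0⊕1 = 1
p2 = XOR of data positions {3,6,7,10,11,14,15} = 1⊕0⊕1⊕0⊕1⊕1⊕1 = 1
p4 = XOR of data positions {5,6,7,12,13,14,15} = 0⊕0⊕1⊕0⊕0⊕1⊕1 = 1
p8 = XOR of data positions {9,10,11,12,13,14,15} = 1⊕0⊕1⊕0⊕0⊕1⊕1 = 0
Codeword b1..b15 = 111100101010011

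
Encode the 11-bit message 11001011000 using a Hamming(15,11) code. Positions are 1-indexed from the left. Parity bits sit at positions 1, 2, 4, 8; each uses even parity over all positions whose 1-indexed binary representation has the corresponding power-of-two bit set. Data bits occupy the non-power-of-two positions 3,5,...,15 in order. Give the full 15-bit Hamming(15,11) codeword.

001010011011000

Place data bits at non-power-of-two positions: b3=1, b5=1, b6=0, b7=0, b9=1, b10=0, b11=1, b12=1, b13=0, b14=0, b15=0.
p1 = XOR of data positions {3,5,7,9,11,13,15} = 1⊕1⊕0⊕1⊕1⊕0⊕0 = 0
p2 = XOR of data positions {3,6,7,10,11,14,15} = 1⊕0⊕0⊕0⊕1⊕0⊕0 = 0
p4 = XOR of data positions {5,6,7,12,13,14,15} = 1⊕0⊕0⊕1⊕0⊕0⊕0 = 0
p8 = XOR of data positions {9,10,11,12,13,14,15} = 1⊕0⊕1⊕1⊕0⊕0⊕0 = 1
Codeword b1..b15 = 001010011011000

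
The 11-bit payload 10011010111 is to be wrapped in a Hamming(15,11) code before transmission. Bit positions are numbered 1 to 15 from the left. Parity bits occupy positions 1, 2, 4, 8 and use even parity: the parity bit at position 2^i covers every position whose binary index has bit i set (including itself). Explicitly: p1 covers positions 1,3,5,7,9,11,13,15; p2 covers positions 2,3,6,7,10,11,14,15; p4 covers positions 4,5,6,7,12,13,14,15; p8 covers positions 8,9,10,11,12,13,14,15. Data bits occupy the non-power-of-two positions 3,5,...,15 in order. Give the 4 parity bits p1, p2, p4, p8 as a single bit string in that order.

0101

Place data bits at non-power-of-two positions: b3=1, b5=0, b6=0, b7=1, b9=1, b10=0, b11=1, b12=0, b13=1, b14=1, b15=1.
p1 = XOR of data positions {3,5,7,9,11,13,15} = 1⊕0⊕1⊕1⊕1⊕1⊕1 = 0
p2 = XOR of data positions {3,6,7,10,11,14,15} = 1⊕0⊕1⊕0⊕1⊕1⊕1 = 1
p4 = XOR of data positions {5,6,7,12,13,14,15} = 0⊕0⊕1⊕0⊕1⊕1⊕1 = 0
p8 = XOR of data positions {9,10,11,12,13,14,15} = 1⊕0⊕1⊕0⊕1⊕1⊕1 = 1
Parity bits p1,p2,p4,p8 = 0101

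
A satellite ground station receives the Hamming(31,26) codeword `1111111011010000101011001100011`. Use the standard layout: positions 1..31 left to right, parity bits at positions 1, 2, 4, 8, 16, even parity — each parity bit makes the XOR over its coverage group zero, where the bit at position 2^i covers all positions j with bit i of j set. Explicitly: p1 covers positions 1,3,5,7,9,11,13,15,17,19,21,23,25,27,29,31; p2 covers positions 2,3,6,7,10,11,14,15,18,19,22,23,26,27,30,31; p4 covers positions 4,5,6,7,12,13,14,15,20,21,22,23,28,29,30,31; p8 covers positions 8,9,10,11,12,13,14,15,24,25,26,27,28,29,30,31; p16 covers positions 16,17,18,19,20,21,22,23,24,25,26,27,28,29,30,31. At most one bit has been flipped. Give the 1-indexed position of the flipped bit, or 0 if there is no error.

s1: b1⊕b3⊕b5⊕b7⊕b9⊕b11⊕b13⊕b15⊕b17⊕b19⊕b21⊕b23⊕b25⊕b27⊕b29⊕b31 = 1⊕1⊕1⊕1⊕1⊕0⊕0⊕0⊕1⊕1⊕1⊕0⊕1⊕0⊕0⊕1 = 0
s2: b2⊕b3⊕b6⊕b7⊕b10⊕b11⊕b14⊕b15⊕b18⊕b19⊕b22⊕b23⊕b26⊕b27⊕b30⊕b31 = 1⊕1⊕1⊕1⊕1⊕0⊕0⊕0⊕0⊕1⊕1⊕0⊕1⊕0⊕1⊕1 = 0
s4: b4⊕b5⊕b6⊕b7⊕b12⊕b13⊕b14⊕b15⊕b20⊕b21⊕b22⊕b23⊕b28⊕b29⊕b30⊕b31 = 1⊕1⊕1⊕1⊕1⊕0⊕0⊕0⊕0⊕1⊕1⊕0⊕0⊕0⊕1⊕1 = 1
s8: b8⊕b9⊕b10⊕b11⊕b12⊕b13⊕b14⊕b15⊕b24⊕b25⊕b26⊕b27⊕b28⊕b29⊕b30⊕b31 = 0⊕1⊕1⊕0⊕1⊕0⊕0⊕0⊕0⊕1⊕1⊕0⊕0⊕0⊕1⊕1 = 1
s16: b16⊕b17⊕b18⊕b19⊕b20⊕b21⊕b22⊕b23⊕b24⊕b25⊕b26⊕b27⊕b28⊕b29⊕b30⊕b31 = 0⊕1⊕0⊕1⊕0⊕1⊕1⊕0⊕0⊕1⊕1⊕0⊕0⊕0⊕1⊕1 = 0
Syndrome (s16...s1) = 01100 → position 12.

12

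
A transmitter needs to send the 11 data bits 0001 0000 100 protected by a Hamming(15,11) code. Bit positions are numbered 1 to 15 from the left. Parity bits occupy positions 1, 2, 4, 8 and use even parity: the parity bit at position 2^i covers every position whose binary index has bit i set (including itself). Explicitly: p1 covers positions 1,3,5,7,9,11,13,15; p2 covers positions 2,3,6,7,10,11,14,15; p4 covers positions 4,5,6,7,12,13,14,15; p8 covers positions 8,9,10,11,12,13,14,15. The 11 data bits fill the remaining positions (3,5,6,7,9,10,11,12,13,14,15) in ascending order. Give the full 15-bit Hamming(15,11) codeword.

Place data bits at non-power-of-two positions: b3=0, b5=0, b6=0, b7=1, b9=0, b10=0, b11=0, b12=0, b13=1, b14=0, b15=0.
p1 = XOR of data positions {3,5,7,9,11,13,15} = 0⊕0⊕1⊕0⊕0⊕1⊕0 = 0
p2 = XOR of data positions {3,6,7,10,11,14,15} = 0⊕0⊕1⊕0⊕0⊕0⊕0 = 1
p4 = XOR of data positions {5,6,7,12,13,14,15} = 0⊕0⊕1⊕0⊕1⊕0⊕0 = 0
p8 = XOR of data positions {9,10,11,12,13,14,15} = 0⊕0⊕0⊕0⊕1⊕0⊕0 = 1
Codeword b1..b15 = 010000110000100

010000110000100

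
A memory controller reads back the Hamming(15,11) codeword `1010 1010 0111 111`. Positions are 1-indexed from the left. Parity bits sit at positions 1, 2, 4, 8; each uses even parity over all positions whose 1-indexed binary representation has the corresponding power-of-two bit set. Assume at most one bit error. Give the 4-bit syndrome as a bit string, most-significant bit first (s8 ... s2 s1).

s1: b1⊕b3⊕b5⊕b7⊕b9⊕b11⊕b13⊕b15 = 1⊕1⊕1⊕1⊕0⊕1⊕1⊕1 = 1
s2: b2⊕b3⊕b6⊕b7⊕b10⊕b11⊕b14⊕b15 = 0⊕1⊕0⊕1⊕1⊕1⊕1⊕1 = 0
s4: b4⊕b5⊕b6⊕b7⊕b12⊕b13⊕b14⊕b15 = 0⊕1⊕0⊕1⊕1⊕1⊕1⊕1 = 0
s8: b8⊕b9⊕b10⊕b11⊕b12⊕b13⊕b14⊕b15 = 0⊕0⊕1⊕1⊕1⊕1⊕1⊕1 = 0
Syndrome (s8...s1) = 0001 → position 1.

0001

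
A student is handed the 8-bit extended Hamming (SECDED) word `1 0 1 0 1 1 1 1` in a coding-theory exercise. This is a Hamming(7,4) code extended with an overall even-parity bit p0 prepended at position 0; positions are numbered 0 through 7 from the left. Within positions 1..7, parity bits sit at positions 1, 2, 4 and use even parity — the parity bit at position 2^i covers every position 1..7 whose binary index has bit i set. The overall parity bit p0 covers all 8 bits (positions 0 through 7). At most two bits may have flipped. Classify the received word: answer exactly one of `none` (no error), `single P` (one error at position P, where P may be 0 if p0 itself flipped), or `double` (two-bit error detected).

s1: b1⊕b3⊕b5⊕b7 = 0⊕0⊕1⊕1 = 0
s2: b2⊕b3⊕b6⊕b7 = 1⊕0⊕1⊕1 = 1
s4: b4⊕b5⊕b6⊕b7 = 1⊕1⊕1⊕1 = 0
Syndrome (s4...s1) = 010 → position 2.
Overall parity (XOR of all 8 bits, including p0): 1⊕0⊕1⊕0⊕1⊕1⊕1⊕1 = 0
Overall=0, syndrome position=2 → double-bit error detected (uncorrectable).

double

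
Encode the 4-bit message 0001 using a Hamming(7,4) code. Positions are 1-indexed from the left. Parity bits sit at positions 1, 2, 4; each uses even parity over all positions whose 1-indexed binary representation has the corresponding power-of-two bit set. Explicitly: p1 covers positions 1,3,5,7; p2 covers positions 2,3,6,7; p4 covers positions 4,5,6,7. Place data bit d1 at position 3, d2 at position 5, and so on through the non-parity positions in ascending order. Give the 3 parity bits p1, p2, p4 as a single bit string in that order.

Place data bits at non-power-of-two positions: b3=0, b5=0, b6=0, b7=1.
p1 = XOR of data positions {3,5,7} = 0⊕0⊕1 = 1
p2 = XOR of data positions {3,6,7} = 0⊕0⊕1 = 1
p4 = XOR of data positions {5,6,7} = 0⊕0⊕1 = 1
Parity bits p1,p2,p4 = 111

111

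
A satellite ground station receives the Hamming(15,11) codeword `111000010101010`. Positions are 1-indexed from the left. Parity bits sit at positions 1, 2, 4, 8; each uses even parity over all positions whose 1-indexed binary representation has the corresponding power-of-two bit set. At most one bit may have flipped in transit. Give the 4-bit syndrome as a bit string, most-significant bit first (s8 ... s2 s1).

s1: b1⊕b3⊕b5⊕b7⊕b9⊕b11⊕b13⊕b15 = 1⊕1⊕0⊕0⊕0⊕0⊕0⊕0 = 0
s2: b2⊕b3⊕b6⊕b7⊕b10⊕b11⊕b14⊕b15 = 1⊕1⊕0⊕0⊕1⊕0⊕1⊕0 = 0
s4: b4⊕b5⊕b6⊕b7⊕b12⊕b13⊕b14⊕b15 = 0⊕0⊕0⊕0⊕1⊕0⊕1⊕0 = 0
s8: b8⊕b9⊕b10⊕b11⊕b12⊕b13⊕b14⊕b15 = 1⊕0⊕1⊕0⊕1⊕0⊕1⊕0 = 0
Syndrome (s8...s1) = 0000 → position 0 (no error).

0000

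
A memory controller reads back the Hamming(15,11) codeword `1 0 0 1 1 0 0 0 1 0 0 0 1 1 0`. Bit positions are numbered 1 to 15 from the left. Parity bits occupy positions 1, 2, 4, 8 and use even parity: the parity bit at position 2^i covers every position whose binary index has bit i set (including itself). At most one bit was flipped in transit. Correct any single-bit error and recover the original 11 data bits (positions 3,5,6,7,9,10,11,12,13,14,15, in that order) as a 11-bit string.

01001100110

s1: b1⊕b3⊕b5⊕b7⊕b9⊕b11⊕b13⊕b15 = 1⊕0⊕1⊕0⊕1⊕0⊕1⊕0 = 0
s2: b2⊕b3⊕b6⊕b7⊕b10⊕b11⊕b14⊕b15 = 0⊕0⊕0⊕0⊕0⊕0⊕1⊕0 = 1
s4: b4⊕b5⊕b6⊕b7⊕b12⊕b13⊕b14⊕b15 = 1⊕1⊕0⊕0⊕0⊕1⊕1⊕0 = 0
s8: b8⊕b9⊕b10⊕b11⊕b12⊕b13⊕b14⊕b15 = 0⊕1⊕0⊕0⊕0⊕1⊕1⊕0 = 1
Syndrome (s8...s1) = 1010 → position 10.
Flip bit 10: corrected codeword = 100110001100110
Data bits at positions 3,5,6,7,9,10,11,12,13,14,15: 01001100110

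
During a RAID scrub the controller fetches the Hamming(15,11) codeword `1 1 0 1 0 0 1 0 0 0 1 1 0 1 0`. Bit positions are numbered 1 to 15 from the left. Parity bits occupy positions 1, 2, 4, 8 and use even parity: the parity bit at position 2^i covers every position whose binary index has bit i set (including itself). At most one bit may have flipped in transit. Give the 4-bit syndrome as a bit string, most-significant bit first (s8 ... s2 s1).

1001

s1: b1⊕b3⊕b5⊕b7⊕b9⊕b11⊕b13⊕b15 = 1⊕0⊕0⊕1⊕0⊕1⊕0⊕0 = 1
s2: b2⊕b3⊕b6⊕b7⊕b10⊕b11⊕b14⊕b15 = 1⊕0⊕0⊕1⊕0⊕1⊕1⊕0 = 0
s4: b4⊕b5⊕b6⊕b7⊕b12⊕b13⊕b14⊕b15 = 1⊕0⊕0⊕1⊕1⊕0⊕1⊕0 = 0
s8: b8⊕b9⊕b10⊕b11⊕b12⊕b13⊕b14⊕b15 = 0⊕0⊕0⊕1⊕1⊕0⊕1⊕0 = 1
Syndrome (s8...s1) = 1001 → position 9.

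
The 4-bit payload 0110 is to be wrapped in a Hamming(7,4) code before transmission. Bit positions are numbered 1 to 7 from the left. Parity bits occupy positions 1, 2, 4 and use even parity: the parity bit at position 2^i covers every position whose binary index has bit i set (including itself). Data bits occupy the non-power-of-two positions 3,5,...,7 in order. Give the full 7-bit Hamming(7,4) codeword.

Place data bits at non-power-of-two positions: b3=0, b5=1, b6=1, b7=0.
p1 = XOR of data positions {3,5,7} = 0⊕1⊕0 = 1
p2 = XOR of data positions {3,6,7} = 0⊕1⊕0 = 1
p4 = XOR of data positions {5,6,7} = 1⊕1⊕0 = 0
Codeword b1..b7 = 1100110

1100110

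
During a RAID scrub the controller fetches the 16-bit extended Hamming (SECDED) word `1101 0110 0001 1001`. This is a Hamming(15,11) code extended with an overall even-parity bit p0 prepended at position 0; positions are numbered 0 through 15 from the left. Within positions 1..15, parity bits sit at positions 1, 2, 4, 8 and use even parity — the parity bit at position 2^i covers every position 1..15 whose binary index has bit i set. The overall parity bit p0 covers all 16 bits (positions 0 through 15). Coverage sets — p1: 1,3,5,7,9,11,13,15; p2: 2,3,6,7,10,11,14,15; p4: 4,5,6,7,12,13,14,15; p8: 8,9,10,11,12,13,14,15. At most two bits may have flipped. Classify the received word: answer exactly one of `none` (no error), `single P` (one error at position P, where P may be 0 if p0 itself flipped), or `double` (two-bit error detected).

s1: b1⊕b3⊕b5⊕b7⊕b9⊕b11⊕b13⊕b15 = 1⊕1⊕1⊕0⊕0⊕1⊕0⊕1 = 1
s2: b2⊕b3⊕b6⊕b7⊕b10⊕b11⊕b14⊕b15 = 0⊕1⊕1⊕0⊕0⊕1⊕0⊕1 = 0
s4: b4⊕b5⊕b6⊕b7⊕b12⊕b13⊕b14⊕b15 = 0⊕1⊕1⊕0⊕1⊕0⊕0⊕1 = 0
s8: b8⊕b9⊕b10⊕b11⊕b12⊕b13⊕b14⊕b15 = 0⊕0⊕0⊕1⊕1⊕0⊕0⊕1 = 1
Syndrome (s8...s1) = 1001 → position 9.
Overall parity (XOR of all 16 bits, including p0): 1⊕1⊕0⊕1⊕0⊕1⊕1⊕0⊕0⊕0⊕0⊕1⊕1⊕0⊕0⊕1 = 0
Overall=0, syndrome position=9 → double-bit error detected (uncorrectable).

double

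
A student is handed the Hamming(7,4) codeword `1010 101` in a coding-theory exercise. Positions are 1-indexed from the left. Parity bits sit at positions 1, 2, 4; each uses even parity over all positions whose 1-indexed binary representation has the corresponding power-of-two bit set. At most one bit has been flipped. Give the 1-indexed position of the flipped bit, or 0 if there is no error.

0

s1: b1⊕b3⊕b5⊕b7 = 1⊕1⊕1⊕1 = 0
s2: b2⊕b3⊕b6⊕b7 = 0⊕1⊕0⊕1 = 0
s4: b4⊕b5⊕b6⊕b7 = 0⊕1⊕0⊕1 = 0
Syndrome (s4...s1) = 000 → position 0 (no error).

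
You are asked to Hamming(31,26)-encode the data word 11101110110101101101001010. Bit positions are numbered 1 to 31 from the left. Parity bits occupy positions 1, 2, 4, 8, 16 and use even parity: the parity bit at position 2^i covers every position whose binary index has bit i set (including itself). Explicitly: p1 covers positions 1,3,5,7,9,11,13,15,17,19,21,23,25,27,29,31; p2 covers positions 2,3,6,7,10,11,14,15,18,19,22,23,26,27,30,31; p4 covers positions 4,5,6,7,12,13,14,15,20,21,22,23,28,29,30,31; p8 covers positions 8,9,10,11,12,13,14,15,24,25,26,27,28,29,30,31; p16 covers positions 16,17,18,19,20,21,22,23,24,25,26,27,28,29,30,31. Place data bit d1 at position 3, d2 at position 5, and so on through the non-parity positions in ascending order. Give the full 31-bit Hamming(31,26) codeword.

Place data bits at non-power-of-two positions: b3=1, b5=1, b6=1, b7=0, b9=1, b10=1, b11=1, b12=0, b13=1, b14=1, b15=0, b17=1, b18=0, b19=1, b20=1, b21=0, b22=1, b23=1, b24=0, b25=1, b26=0, b27=0, b28=1, b29=0, b30=1, b31=0.
p1 = XOR of data positions {3,5,7,9,11,13,15,17,19,21,23,25,27,29,31} = 1⊕1⊕0⊕1⊕1⊕1⊕0⊕1⊕1⊕0⊕1⊕1⊕0⊕0⊕0 = 1
p2 = XOR of data positions {3,6,7,10,11,14,15,18,19,22,23,26,27,30,31} = 1⊕1⊕0⊕1⊕1⊕1⊕0⊕0⊕1⊕1⊕1⊕0⊕0⊕1⊕0 = 1
p4 = XOR of data positions {5,6,7,12,13,14,15,20,21,22,23,28,29,30,31} = 1⊕1⊕0⊕0⊕1⊕1⊕0⊕1⊕0⊕1⊕1⊕1⊕0⊕1⊕0 = 1
p8 = XOR of data positions {9,10,11,12,13,14,15,24,25,26,27,28,29,30,31} = 1⊕1⊕1⊕0⊕1⊕1⊕0⊕0⊕1⊕0⊕0⊕1⊕0⊕1⊕0 = 0
p16 = XOR of data positions {17,18,19,20,21,22,23,24,25,26,27,28,29,30,31} = 1⊕0⊕1⊕1⊕0⊕1⊕1⊕0⊕1⊕0⊕0⊕1⊕0⊕1⊕0 = 0
Codeword b1..b31 = 1111110011101100101101101001010

1111110011101100101101101001010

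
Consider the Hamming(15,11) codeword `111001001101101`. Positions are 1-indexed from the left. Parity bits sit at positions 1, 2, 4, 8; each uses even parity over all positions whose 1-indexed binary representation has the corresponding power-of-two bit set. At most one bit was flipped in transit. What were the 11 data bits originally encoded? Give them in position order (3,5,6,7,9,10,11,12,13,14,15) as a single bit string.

10101111101

s1: b1⊕b3⊕b5⊕b7⊕b9⊕b11⊕b13⊕b15 = 1⊕1⊕0⊕0⊕1⊕0⊕1⊕1 = 1
s2: b2⊕b3⊕b6⊕b7⊕b10⊕b11⊕b14⊕b15 = 1⊕1⊕1⊕0⊕1⊕0⊕0⊕1 = 1
s4: b4⊕b5⊕b6⊕b7⊕b12⊕b13⊕b14⊕b15 = 0⊕0⊕1⊕0⊕1⊕1⊕0⊕1 = 0
s8: b8⊕b9⊕b10⊕b11⊕b12⊕b13⊕b14⊕b15 = 0⊕1⊕1⊕0⊕1⊕1⊕0⊕1 = 1
Syndrome (s8...s1) = 1011 → position 11.
Flip bit 11: corrected codeword = 111001001111101
Data bits at positions 3,5,6,7,9,10,11,12,13,14,15: 10101111101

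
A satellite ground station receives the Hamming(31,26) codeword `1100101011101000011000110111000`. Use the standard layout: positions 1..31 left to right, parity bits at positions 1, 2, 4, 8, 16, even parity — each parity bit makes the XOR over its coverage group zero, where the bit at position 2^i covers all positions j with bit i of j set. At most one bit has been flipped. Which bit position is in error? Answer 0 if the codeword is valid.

23

s1: b1⊕b3⊕b5⊕b7⊕b9⊕b11⊕b13⊕b15⊕b17⊕b19⊕b21⊕b23⊕b25⊕b27⊕b29⊕b31 = 1⊕0⊕1⊕1⊕1⊕1⊕1⊕0⊕0⊕1⊕0⊕1⊕0⊕1⊕0⊕0 = 1
s2: b2⊕b3⊕b6⊕b7⊕b10⊕b11⊕b14⊕b15⊕b18⊕b19⊕b22⊕b23⊕b26⊕b27⊕b30⊕b31 = 1⊕0⊕0⊕1⊕1⊕1⊕0⊕0⊕1⊕1⊕0⊕1⊕1⊕1⊕0⊕0 = 1
s4: b4⊕b5⊕b6⊕b7⊕b12⊕b13⊕b14⊕b15⊕b20⊕b21⊕b22⊕b23⊕b28⊕b29⊕b30⊕b31 = 0⊕1⊕0⊕1⊕0⊕1⊕0⊕0⊕0⊕0⊕0⊕1⊕1⊕0⊕0⊕0 = 1
s8: b8⊕b9⊕b10⊕b11⊕b12⊕b13⊕b14⊕b15⊕b24⊕b25⊕b26⊕b27⊕b28⊕b29⊕b30⊕b31 = 0⊕1⊕1⊕1⊕0⊕1⊕0⊕0⊕1⊕0⊕1⊕1⊕1⊕0⊕0⊕0 = 0
s16: b16⊕b17⊕b18⊕b19⊕b20⊕b21⊕b22⊕b23⊕b24⊕b25⊕b26⊕b27⊕b28⊕b29⊕b30⊕b31 = 0⊕0⊕1⊕1⊕0⊕0⊕0⊕1⊕1⊕0⊕1⊕1⊕1⊕0⊕0⊕0 = 1
Syndrome (s16...s1) = 10111 → position 23.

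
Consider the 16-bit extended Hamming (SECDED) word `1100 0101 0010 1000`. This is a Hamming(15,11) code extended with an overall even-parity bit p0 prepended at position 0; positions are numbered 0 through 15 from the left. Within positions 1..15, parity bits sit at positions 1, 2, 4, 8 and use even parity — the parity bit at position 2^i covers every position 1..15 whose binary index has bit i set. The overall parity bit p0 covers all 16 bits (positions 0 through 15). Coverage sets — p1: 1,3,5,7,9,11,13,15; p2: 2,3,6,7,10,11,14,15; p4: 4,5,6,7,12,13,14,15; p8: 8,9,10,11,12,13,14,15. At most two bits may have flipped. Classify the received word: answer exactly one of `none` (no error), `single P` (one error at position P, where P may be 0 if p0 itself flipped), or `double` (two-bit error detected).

double

s1: b1⊕b3⊕b5⊕b7⊕b9⊕b11⊕b13⊕b15 = 1⊕0⊕1⊕1⊕0⊕0⊕0⊕0 = 1
s2: b2⊕b3⊕b6⊕b7⊕b10⊕b11⊕b14⊕b15 = 0⊕0⊕0⊕1⊕1⊕0⊕0⊕0 = 0
s4: b4⊕b5⊕b6⊕b7⊕b12⊕b13⊕b14⊕b15 = 0⊕1⊕0⊕1⊕1⊕0⊕0⊕0 = 1
s8: b8⊕b9⊕b10⊕b11⊕b12⊕b13⊕b14⊕b15 = 0⊕0⊕1⊕0⊕1⊕0⊕0⊕0 = 0
Syndrome (s8...s1) = 0101 → position 5.
Overall parity (XOR of all 16 bits, including p0): 1⊕1⊕0⊕0⊕0⊕1⊕0⊕1⊕0⊕0⊕1⊕0⊕1⊕0⊕0⊕0 = 0
Overall=0, syndrome position=5 → double-bit error detected (uncorrectable).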